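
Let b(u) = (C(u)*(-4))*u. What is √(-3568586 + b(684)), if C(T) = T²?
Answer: I*√1283622602 ≈ 35828.0*I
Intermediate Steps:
b(u) = -4*u³ (b(u) = (u²*(-4))*u = (-4*u²)*u = -4*u³)
√(-3568586 + b(684)) = √(-3568586 - 4*684³) = √(-3568586 - 4*320013504) = √(-3568586 - 1280054016) = √(-1283622602) = I*√1283622602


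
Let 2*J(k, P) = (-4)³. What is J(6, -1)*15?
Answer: -480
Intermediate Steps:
J(k, P) = -32 (J(k, P) = (½)*(-4)³ = (½)*(-64) = -32)
J(6, -1)*15 = -32*15 = -480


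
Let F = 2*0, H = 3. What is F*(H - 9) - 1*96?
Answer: -96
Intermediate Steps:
F = 0
F*(H - 9) - 1*96 = 0*(3 - 9) - 1*96 = 0*(-6) - 96 = 0 - 96 = -96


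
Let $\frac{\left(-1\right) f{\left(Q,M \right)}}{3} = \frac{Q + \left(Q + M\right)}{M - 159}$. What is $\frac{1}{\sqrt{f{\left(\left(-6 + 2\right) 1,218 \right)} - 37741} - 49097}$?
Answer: $- \frac{2896723}{142222636480} - \frac{i \sqrt{131413591}}{142222636480} \approx -2.0368 \cdot 10^{-5} - 8.0603 \cdot 10^{-8} i$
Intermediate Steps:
$f{\left(Q,M \right)} = - \frac{3 \left(M + 2 Q\right)}{-159 + M}$ ($f{\left(Q,M \right)} = - 3 \frac{Q + \left(Q + M\right)}{M - 159} = - 3 \frac{Q + \left(M + Q\right)}{-159 + M} = - 3 \frac{M + 2 Q}{-159 + M} = - \frac{3 \left(M + 2 Q\right)}{-159 + M}$)
$\frac{1}{\sqrt{f{\left(\left(-6 + 2\right) 1,218 \right)} - 37741} - 49097} = \frac{1}{\sqrt{\frac{3 \left(\left(-1\right) 218 - 2 \left(-6 + 2\right) 1\right)}{-159 + 218} - 37741} - 49097} = \frac{1}{\sqrt{\frac{3 \left(-218 - 2 \left(\left(-4\right) 1\right)\right)}{59} - 37741} - 49097} = \frac{1}{\sqrt{3 \cdot \frac{1}{59} \left(-218 - -8\right) - 37741} - 49097} = \frac{1}{\sqrt{3 \cdot \frac{1}{59} \left(-218 + 8\right) - 37741} - 49097} = \frac{1}{\sqrt{3 \cdot \frac{1}{59} \left(-210\right) - 37741} - 49097} = \frac{1}{\sqrt{- \frac{630}{59} - 37741} - 49097} = \frac{1}{\sqrt{- \frac{2227349}{59}} - 49097} = \frac{1}{\frac{i \sqrt{131413591}}{59} - 49097} = \frac{1}{-49097 + \frac{i \sqrt{131413591}}{59}}$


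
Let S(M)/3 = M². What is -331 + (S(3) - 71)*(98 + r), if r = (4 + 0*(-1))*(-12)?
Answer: -2531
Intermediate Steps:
r = -48 (r = (4 + 0)*(-12) = 4*(-12) = -48)
S(M) = 3*M²
-331 + (S(3) - 71)*(98 + r) = -331 + (3*3² - 71)*(98 - 48) = -331 + (3*9 - 71)*50 = -331 + (27 - 71)*50 = -331 - 44*50 = -331 - 2200 = -2531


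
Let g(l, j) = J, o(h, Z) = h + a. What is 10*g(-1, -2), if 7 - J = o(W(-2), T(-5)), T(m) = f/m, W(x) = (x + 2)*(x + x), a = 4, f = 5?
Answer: 30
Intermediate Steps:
W(x) = 2*x*(2 + x) (W(x) = (2 + x)*(2*x) = 2*x*(2 + x))
T(m) = 5/m
o(h, Z) = 4 + h (o(h, Z) = h + 4 = 4 + h)
J = 3 (J = 7 - (4 + 2*(-2)*(2 - 2)) = 7 - (4 + 2*(-2)*0) = 7 - (4 + 0) = 7 - 1*4 = 7 - 4 = 3)
g(l, j) = 3
10*g(-1, -2) = 10*3 = 30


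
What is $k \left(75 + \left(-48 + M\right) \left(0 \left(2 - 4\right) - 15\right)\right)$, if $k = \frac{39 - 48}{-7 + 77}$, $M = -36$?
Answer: $- \frac{2403}{14} \approx -171.64$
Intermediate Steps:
$k = - \frac{9}{70} \approx -0.12857$
$k \left(75 + \left(-48 + M\right) \left(0 \left(2 - 4\right) - 15\right)\right) = - \frac{9 \left(75 + \left(-48 - 36\right) \left(0 \left(2 - 4\right) - 15\right)\right)}{70} = - \frac{9 \left(75 - 84 \left(0 \left(-2\right) - 15\right)\right)}{70} = - \frac{9 \left(75 - 84 \left(0 - 15\right)\right)}{70} = - \frac{9 \left(75 - -1260\right)}{70} = - \frac{9 \left(75 + 1260\right)}{70} = \left(- \frac{9}{70}\right) 1335 = - \frac{2403}{14}$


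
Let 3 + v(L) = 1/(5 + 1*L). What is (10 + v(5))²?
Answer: 5041/100 ≈ 50.410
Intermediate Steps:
v(L) = -3 + 1/(5 + L) (v(L) = -3 + 1/(5 + 1*L) = -3 + 1/(5 + L))
(10 + v(5))² = (10 + (-14 - 3*5)/(5 + 5))² = (10 + (-14 - 15)/10)² = (10 + (⅒)*(-29))² = (10 - 29/10)² = (71/10)² = 5041/100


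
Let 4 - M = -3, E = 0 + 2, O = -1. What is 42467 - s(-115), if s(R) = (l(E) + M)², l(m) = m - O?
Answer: 42367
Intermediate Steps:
E = 2
l(m) = 1 + m (l(m) = m - 1*(-1) = m + 1 = 1 + m)
M = 7 (M = 4 - 1*(-3) = 4 + 3 = 7)
s(R) = 100 (s(R) = ((1 + 2) + 7)² = (3 + 7)² = 10² = 100)
42467 - s(-115) = 42467 - 1*100 = 42467 - 100 = 42367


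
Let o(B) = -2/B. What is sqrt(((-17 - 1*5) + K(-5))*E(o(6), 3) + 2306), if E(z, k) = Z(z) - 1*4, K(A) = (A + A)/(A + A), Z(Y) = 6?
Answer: 2*sqrt(566) ≈ 47.581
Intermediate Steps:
K(A) = 1 (K(A) = (2*A)/((2*A)) = (2*A)*(1/(2*A)) = 1)
E(z, k) = 2 (E(z, k) = 6 - 1*4 = 6 - 4 = 2)
sqrt(((-17 - 1*5) + K(-5))*E(o(6), 3) + 2306) = sqrt(((-17 - 1*5) + 1)*2 + 2306) = sqrt(((-17 - 5) + 1)*2 + 2306) = sqrt((-22 + 1)*2 + 2306) = sqrt(-21*2 + 2306) = sqrt(-42 + 2306) = sqrt(2264) = 2*sqrt(566)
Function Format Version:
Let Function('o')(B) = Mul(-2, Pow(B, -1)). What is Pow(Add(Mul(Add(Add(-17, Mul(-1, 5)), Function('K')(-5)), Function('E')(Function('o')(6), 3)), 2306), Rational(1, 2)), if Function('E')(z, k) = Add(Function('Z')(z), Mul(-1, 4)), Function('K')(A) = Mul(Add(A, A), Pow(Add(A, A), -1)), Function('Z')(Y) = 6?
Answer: Mul(2, Pow(566, Rational(1, 2))) ≈ 47.581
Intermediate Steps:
Function('K')(A) = 1 (Function('K')(A) = Mul(Mul(2, A), Pow(Mul(2, A), -1)) = Mul(Mul(2, A), Mul(Rational(1, 2), Pow(A, -1))) = 1)
Function('E')(z, k) = 2 (Function('E')(z, k) = Add(6, Mul(-1, 4)) = Add(6, -4) = 2)
Pow(Add(Mul(Add(Add(-17, Mul(-1, 5)), Function('K')(-5)), Function('E')(Function('o')(6), 3)), 2306), Rational(1, 2)) = Pow(Add(Mul(Add(Add(-17, Mul(-1, 5)), 1), 2), 2306), Rational(1, 2)) = Pow(Add(Mul(Add(Add(-17, -5), 1), 2), 2306), Rational(1, 2)) = Pow(Add(Mul(Add(-22, 1), 2), 2306), Rational(1, 2)) = Pow(Add(Mul(-21, 2), 2306), Rational(1, 2)) = Pow(Add(-42, 2306), Rational(1, 2)) = Pow(2264, Rational(1, 2)) = Mul(2, Pow(566, Rational(1, 2)))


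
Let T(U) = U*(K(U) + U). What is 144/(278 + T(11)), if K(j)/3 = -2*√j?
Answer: 6384/12365 + 1056*√11/12365 ≈ 0.79954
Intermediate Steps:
K(j) = -6*√j (K(j) = 3*(-2*√j) = -6*√j)
T(U) = U*(U - 6*√U) (T(U) = U*(-6*√U + U) = U*(U - 6*√U))
144/(278 + T(11)) = 144/(278 + (11² - 66*√11)) = 144/(278 + (121 - 66*√11)) = 144/(399 - 66*√11)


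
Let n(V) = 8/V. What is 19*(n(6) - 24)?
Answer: -1292/3 ≈ -430.67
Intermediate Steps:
19*(n(6) - 24) = 19*(8/6 - 24) = 19*(8*(1/6) - 24) = 19*(4/3 - 24) = 19*(-68/3) = -1292/3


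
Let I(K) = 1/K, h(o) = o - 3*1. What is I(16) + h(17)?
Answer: 225/16 ≈ 14.063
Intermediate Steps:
h(o) = -3 + o (h(o) = o - 3 = -3 + o)
I(16) + h(17) = 1/16 + (-3 + 17) = 1/16 + 14 = 225/16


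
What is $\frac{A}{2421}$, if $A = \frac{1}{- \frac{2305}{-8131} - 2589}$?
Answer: $- \frac{8131}{50959275534} \approx -1.5956 \cdot 10^{-7}$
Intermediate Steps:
$A = - \frac{8131}{21048854}$ ($A = \frac{1}{\left(-2305\right) \left(- \frac{1}{8131}\right) - 2589} = \frac{1}{\frac{2305}{8131} - 2589} = \frac{1}{- \frac{21048854}{8131}} = - \frac{8131}{21048854} \approx -0.00038629$)
$\frac{A}{2421} = - \frac{8131}{21048854 \cdot 2421} = \left(- \frac{8131}{21048854}\right) \frac{1}{2421} = - \frac{8131}{50959275534}$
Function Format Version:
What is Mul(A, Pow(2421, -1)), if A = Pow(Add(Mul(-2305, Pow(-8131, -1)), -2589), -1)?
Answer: Rational(-8131, 50959275534) ≈ -1.5956e-7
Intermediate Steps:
A = Rational(-8131, 21048854) (A = Pow(Add(Mul(-2305, Rational(-1, 8131)), -2589), -1) = Pow(Add(Rational(2305, 8131), -2589), -1) = Pow(Rational(-21048854, 8131), -1) = Rational(-8131, 21048854) ≈ -0.00038629)
Mul(A, Pow(2421, -1)) = Mul(Rational(-8131, 21048854), Pow(2421, -1)) = Mul(Rational(-8131, 21048854), Rational(1, 2421)) = Rational(-8131, 50959275534)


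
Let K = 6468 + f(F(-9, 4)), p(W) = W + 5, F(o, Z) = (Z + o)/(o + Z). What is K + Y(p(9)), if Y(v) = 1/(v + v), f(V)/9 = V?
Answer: 181357/28 ≈ 6477.0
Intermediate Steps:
F(o, Z) = 1 (F(o, Z) = (Z + o)/(Z + o) = 1)
f(V) = 9*V
p(W) = 5 + W
Y(v) = 1/(2*v)
K = 6477 (K = 6468 + 9*1 = 6468 + 9 = 6477)
K + Y(p(9)) = 6477 + 1/(2*(5 + 9)) = 6477 + (1/2)/14 = 6477 + (1/2)*(1/14) = 6477 + 1/28 = 181357/28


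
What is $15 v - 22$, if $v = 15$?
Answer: $203$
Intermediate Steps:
$15 v - 22 = 15 \cdot 15 - 22 = 225 - 22 = 203$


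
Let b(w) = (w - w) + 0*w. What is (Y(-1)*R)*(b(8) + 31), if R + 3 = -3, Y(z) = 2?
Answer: -372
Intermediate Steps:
R = -6 (R = -3 - 3 = -6)
b(w) = 0 (b(w) = 0 + 0 = 0)
(Y(-1)*R)*(b(8) + 31) = (2*(-6))*(0 + 31) = -12*31 = -372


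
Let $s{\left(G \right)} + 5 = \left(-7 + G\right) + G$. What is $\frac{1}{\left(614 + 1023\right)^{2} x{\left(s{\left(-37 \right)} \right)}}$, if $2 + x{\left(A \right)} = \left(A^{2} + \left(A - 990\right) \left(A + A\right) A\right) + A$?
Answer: $- \frac{1}{42632134167796} \approx -2.3456 \cdot 10^{-14}$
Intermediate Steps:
$s{\left(G \right)} = -12 + 2 G$ ($s{\left(G \right)} = -5 + \left(\left(-7 + G\right) + G\right) = -5 + \left(-7 + 2 G\right) = -12 + 2 G$)
$x{\left(A \right)} = -2 + A + A^{2} + 2 A^{2} \left(-990 + A\right)$ ($x{\left(A \right)} = -2 + \left(\left(A^{2} + \left(A - 990\right) \left(A + A\right) A\right) + A\right) = -2 + \left(\left(A^{2} + \left(-990 + A\right) 2 A A\right) + A\right) = -2 + \left(\left(A^{2} + 2 A \left(-990 + A\right) A\right) + A\right) = -2 + \left(\left(A^{2} + 2 A^{2} \left(-990 + A\right)\right) + A\right) = -2 + \left(A + A^{2} + 2 A^{2} \left(-990 + A\right)\right) = -2 + A + A^{2} + 2 A^{2} \left(-990 + A\right)$)
$\frac{1}{\left(614 + 1023\right)^{2} x{\left(s{\left(-37 \right)} \right)}} = \frac{1}{\left(614 + 1023\right)^{2} \left(-2 + \left(-12 + 2 \left(-37\right)\right) - 1979 \left(-12 + 2 \left(-37\right)\right)^{2} + 2 \left(-12 + 2 \left(-37\right)\right)^{3}\right)} = \frac{1}{1637^{2} \left(-2 - 86 - 1979 \left(-12 - 74\right)^{2} + 2 \left(-12 - 74\right)^{3}\right)} = \frac{1}{2679769 \left(-2 - 86 - 1979 \left(-86\right)^{2} + 2 \left(-86\right)^{3}\right)} = \frac{1}{2679769 \left(-2 - 86 - 14636684 + 2 \left(-636056\right)\right)} = \frac{1}{2679769 \left(-2 - 86 - 14636684 - 1272112\right)} = \frac{1}{2679769 \left(-15908884\right)} = \frac{1}{2679769} \left(- \frac{1}{15908884}\right) = - \frac{1}{42632134167796}$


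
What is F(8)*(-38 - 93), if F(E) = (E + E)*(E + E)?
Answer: -33536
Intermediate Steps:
F(E) = 4*E² (F(E) = (2*E)*(2*E) = 4*E²)
F(8)*(-38 - 93) = (4*8²)*(-38 - 93) = (4*64)*(-131) = 256*(-131) = -33536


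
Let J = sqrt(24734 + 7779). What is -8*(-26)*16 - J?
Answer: 3328 - sqrt(32513) ≈ 3147.7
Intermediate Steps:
J = sqrt(32513) ≈ 180.31
-8*(-26)*16 - J = -8*(-26)*16 - sqrt(32513) = 208*16 - sqrt(32513) = 3328 - sqrt(32513)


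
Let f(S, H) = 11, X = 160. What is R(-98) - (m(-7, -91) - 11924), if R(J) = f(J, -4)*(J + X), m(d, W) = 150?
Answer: 12456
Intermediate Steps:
R(J) = 1760 + 11*J (R(J) = 11*(J + 160) = 11*(160 + J) = 1760 + 11*J)
R(-98) - (m(-7, -91) - 11924) = (1760 + 11*(-98)) - (150 - 11924) = (1760 - 1078) - 1*(-11774) = 682 + 11774 = 12456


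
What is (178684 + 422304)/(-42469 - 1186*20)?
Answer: -600988/66189 ≈ -9.0799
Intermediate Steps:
(178684 + 422304)/(-42469 - 1186*20) = 600988/(-42469 - 23720) = 600988/(-66189) = 600988*(-1/66189) = -600988/66189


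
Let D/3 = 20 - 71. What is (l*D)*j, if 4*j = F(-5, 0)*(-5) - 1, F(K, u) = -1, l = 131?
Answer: -20043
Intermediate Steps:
D = -153 (D = 3*(20 - 71) = 3*(-51) = -153)
j = 1 (j = (-1*(-5) - 1)/4 = (5 - 1)/4 = (¼)*4 = 1)
(l*D)*j = (131*(-153))*1 = -20043*1 = -20043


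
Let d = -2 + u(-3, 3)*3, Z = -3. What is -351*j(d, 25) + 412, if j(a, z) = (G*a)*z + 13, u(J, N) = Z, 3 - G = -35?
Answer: 3663799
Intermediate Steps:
G = 38 (G = 3 - 1*(-35) = 3 + 35 = 38)
u(J, N) = -3
d = -11 (d = -2 - 3*3 = -2 - 9 = -11)
j(a, z) = 13 + 38*a*z (j(a, z) = (38*a)*z + 13 = 38*a*z + 13 = 13 + 38*a*z)
-351*j(d, 25) + 412 = -351*(13 + 38*(-11)*25) + 412 = -351*(13 - 10450) + 412 = -351*(-10437) + 412 = 3663387 + 412 = 3663799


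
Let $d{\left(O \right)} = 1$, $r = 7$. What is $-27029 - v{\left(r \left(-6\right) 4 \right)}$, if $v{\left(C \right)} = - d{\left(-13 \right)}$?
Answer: $-27028$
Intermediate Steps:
$v{\left(C \right)} = -1$ ($v{\left(C \right)} = \left(-1\right) 1 = -1$)
$-27029 - v{\left(r \left(-6\right) 4 \right)} = -27029 - -1 = -27029 + 1 = -27028$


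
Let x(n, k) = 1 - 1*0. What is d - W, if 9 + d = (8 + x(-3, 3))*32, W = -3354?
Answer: 3633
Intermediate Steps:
x(n, k) = 1 (x(n, k) = 1 + 0 = 1)
d = 279 (d = -9 + (8 + 1)*32 = -9 + 9*32 = -9 + 288 = 279)
d - W = 279 - 1*(-3354) = 279 + 3354 = 3633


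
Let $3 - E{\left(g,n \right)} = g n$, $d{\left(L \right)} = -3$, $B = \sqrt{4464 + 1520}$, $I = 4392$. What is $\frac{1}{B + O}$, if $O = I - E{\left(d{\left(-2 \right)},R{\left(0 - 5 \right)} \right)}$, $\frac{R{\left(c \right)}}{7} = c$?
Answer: $\frac{2247}{10095026} - \frac{\sqrt{374}}{5047513} \approx 0.00021875$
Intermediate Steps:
$R{\left(c \right)} = 7 c$
$B = 4 \sqrt{374}$ ($B = \sqrt{5984} = 4 \sqrt{374} \approx 77.356$)
$E{\left(g,n \right)} = 3 - g n$
$O = 4494$ ($O = 4392 - \left(3 - - 3 \cdot 7 \left(0 - 5\right)\right) = 4392 - \left(3 - - 3 \cdot 7 \left(-5\right)\right) = 4392 - \left(3 - \left(-3\right) \left(-35\right)\right) = 4392 - \left(3 - 105\right) = 4392 - -102 = 4392 + 102 = 4494$)
$\frac{1}{B + O} = \frac{1}{4 \sqrt{374} + 4494} = \frac{1}{4494 + 4 \sqrt{374}}$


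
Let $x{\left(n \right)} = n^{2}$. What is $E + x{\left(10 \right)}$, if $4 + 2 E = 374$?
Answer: $285$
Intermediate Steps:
$E = 185$ ($E = -2 + \frac{1}{2} \cdot 374 = -2 + 187 = 185$)
$E + x{\left(10 \right)} = 185 + 10^{2} = 185 + 100 = 285$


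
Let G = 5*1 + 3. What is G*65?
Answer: 520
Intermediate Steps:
G = 8 (G = 5 + 3 = 8)
G*65 = 8*65 = 520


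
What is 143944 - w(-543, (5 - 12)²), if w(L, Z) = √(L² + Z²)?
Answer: 143944 - 5*√11890 ≈ 1.4340e+5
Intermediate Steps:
143944 - w(-543, (5 - 12)²) = 143944 - √((-543)² + ((5 - 12)²)²) = 143944 - √(294849 + ((-7)²)²) = 143944 - √(294849 + 49²) = 143944 - √(294849 + 2401) = 143944 - √297250 = 143944 - 5*√11890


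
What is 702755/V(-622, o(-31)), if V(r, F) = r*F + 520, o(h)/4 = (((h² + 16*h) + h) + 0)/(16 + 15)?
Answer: -702755/34312 ≈ -20.481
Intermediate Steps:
o(h) = 4*h²/31 + 68*h/31 (o(h) = 4*((((h² + 16*h) + h) + 0)/(16 + 15)) = 4*(((h² + 17*h) + 0)/31) = 4*((h² + 17*h)*(1/31)) = 4*(h²/31 + 17*h/31) = 4*h²/31 + 68*h/31)
V(r, F) = 520 + F*r (V(r, F) = F*r + 520 = 520 + F*r)
702755/V(-622, o(-31)) = 702755/(520 + ((4/31)*(-31)*(17 - 31))*(-622)) = 702755/(520 + ((4/31)*(-31)*(-14))*(-622)) = 702755/(520 + 56*(-622)) = 702755/(520 - 34832) = 702755/(-34312) = 702755*(-1/34312) = -702755/34312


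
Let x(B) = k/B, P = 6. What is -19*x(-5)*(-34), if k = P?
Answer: -3876/5 ≈ -775.20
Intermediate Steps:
k = 6
x(B) = 6/B
-19*x(-5)*(-34) = -114/(-5)*(-34) = -114*(-1)/5*(-34) = -19*(-6/5)*(-34) = (114/5)*(-34) = -3876/5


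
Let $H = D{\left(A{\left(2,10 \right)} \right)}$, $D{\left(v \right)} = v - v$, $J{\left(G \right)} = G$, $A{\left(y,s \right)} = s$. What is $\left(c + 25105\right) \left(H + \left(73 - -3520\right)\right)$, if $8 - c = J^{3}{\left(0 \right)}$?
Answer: $90231009$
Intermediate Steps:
$D{\left(v \right)} = 0$
$H = 0$
$c = 8$ ($c = 8 - 0^{3} = 8 - 0 = 8 + 0 = 8$)
$\left(c + 25105\right) \left(H + \left(73 - -3520\right)\right) = \left(8 + 25105\right) \left(0 + \left(73 - -3520\right)\right) = 25113 \left(0 + \left(73 + 3520\right)\right) = 25113 \left(0 + 3593\right) = 25113 \cdot 3593 = 90231009$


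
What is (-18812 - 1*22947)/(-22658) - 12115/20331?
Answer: 574500559/460659798 ≈ 1.2471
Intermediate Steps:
(-18812 - 1*22947)/(-22658) - 12115/20331 = (-18812 - 22947)*(-1/22658) - 12115*1/20331 = -41759*(-1/22658) - 12115/20331 = 41759/22658 - 12115/20331 = 574500559/460659798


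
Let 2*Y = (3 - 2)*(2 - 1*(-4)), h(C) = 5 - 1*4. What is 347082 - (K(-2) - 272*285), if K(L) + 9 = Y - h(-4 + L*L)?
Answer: 424609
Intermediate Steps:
h(C) = 1 (h(C) = 5 - 4 = 1)
Y = 3 (Y = ((3 - 2)*(2 - 1*(-4)))/2 = (1*(2 + 4))/2 = (1*6)/2 = (½)*6 = 3)
K(L) = -7 (K(L) = -9 + (3 - 1*1) = -9 + (3 - 1) = -9 + 2 = -7)
347082 - (K(-2) - 272*285) = 347082 - (-7 - 272*285) = 347082 - (-7 - 77520) = 347082 - 1*(-77527) = 347082 + 77527 = 424609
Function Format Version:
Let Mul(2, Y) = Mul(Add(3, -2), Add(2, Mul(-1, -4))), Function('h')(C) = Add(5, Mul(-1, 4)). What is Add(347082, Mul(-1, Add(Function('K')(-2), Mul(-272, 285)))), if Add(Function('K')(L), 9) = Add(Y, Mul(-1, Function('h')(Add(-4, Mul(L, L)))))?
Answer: 424609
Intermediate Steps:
Function('h')(C) = 1 (Function('h')(C) = Add(5, -4) = 1)
Y = 3 (Y = Mul(Rational(1, 2), Mul(Add(3, -2), Add(2, Mul(-1, -4)))) = Mul(Rational(1, 2), Mul(1, Add(2, 4))) = Mul(Rational(1, 2), Mul(1, 6)) = Mul(Rational(1, 2), 6) = 3)
Function('K')(L) = -7 (Function('K')(L) = Add(-9, Add(3, Mul(-1, 1))) = Add(-9, Add(3, -1)) = Add(-9, 2) = -7)
Add(347082, Mul(-1, Add(Function('K')(-2), Mul(-272, 285)))) = Add(347082, Mul(-1, Add(-7, Mul(-272, 285)))) = Add(347082, Mul(-1, Add(-7, -77520))) = Add(347082, Mul(-1, -77527)) = Add(347082, 77527) = 424609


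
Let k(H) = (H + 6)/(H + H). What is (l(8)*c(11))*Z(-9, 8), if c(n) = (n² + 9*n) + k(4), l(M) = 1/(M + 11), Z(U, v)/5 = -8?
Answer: -8850/19 ≈ -465.79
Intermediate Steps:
Z(U, v) = -40 (Z(U, v) = 5*(-8) = -40)
l(M) = 1/(11 + M)
k(H) = (6 + H)/(2*H) (k(H) = (6 + H)/((2*H)) = (6 + H)*(1/(2*H)) = (6 + H)/(2*H))
c(n) = 5/4 + n² + 9*n (c(n) = (n² + 9*n) + (½)*(6 + 4)/4 = (n² + 9*n) + (½)*(¼)*10 = (n² + 9*n) + 5/4 = 5/4 + n² + 9*n)
(l(8)*c(11))*Z(-9, 8) = ((5/4 + 11² + 9*11)/(11 + 8))*(-40) = ((5/4 + 121 + 99)/19)*(-40) = ((1/19)*(885/4))*(-40) = (885/76)*(-40) = -8850/19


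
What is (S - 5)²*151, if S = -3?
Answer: 9664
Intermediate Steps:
(S - 5)²*151 = (-3 - 5)²*151 = (-8)²*151 = 64*151 = 9664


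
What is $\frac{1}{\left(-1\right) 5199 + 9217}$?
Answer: $\frac{1}{4018} \approx 0.00024888$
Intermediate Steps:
$\frac{1}{\left(-1\right) 5199 + 9217} = \frac{1}{-5199 + 9217} = \frac{1}{4018}$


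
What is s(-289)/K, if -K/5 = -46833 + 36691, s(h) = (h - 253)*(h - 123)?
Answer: 111652/25355 ≈ 4.4035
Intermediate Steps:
s(h) = (-253 + h)*(-123 + h)
K = 50710 (K = -5*(-46833 + 36691) = -5*(-10142) = 50710)
s(-289)/K = (31119 + (-289)² - 376*(-289))/50710 = (31119 + 83521 + 108664)*(1/50710) = 223304*(1/50710) = 111652/25355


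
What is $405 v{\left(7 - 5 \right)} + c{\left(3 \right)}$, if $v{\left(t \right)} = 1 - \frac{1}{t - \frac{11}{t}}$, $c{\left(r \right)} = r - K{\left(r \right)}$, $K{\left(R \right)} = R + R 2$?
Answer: $\frac{3603}{7} \approx 514.71$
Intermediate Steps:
$K{\left(R \right)} = 3 R$ ($K{\left(R \right)} = R + 2 R = 3 R$)
$c{\left(r \right)} = - 2 r$ ($c{\left(r \right)} = r - 3 r = - 2 r$)
$405 v{\left(7 - 5 \right)} + c{\left(3 \right)} = 405 \frac{-11 + \left(7 - 5\right)^{2} - \left(7 - 5\right)}{-11 + \left(7 - 5\right)^{2}} - 6 = 405 \frac{-11 + 2^{2} - 2}{-11 + 2^{2}} - 6 = 405 \frac{-11 + 4 - 2}{-11 + 4} - 6 = 405 \frac{1}{-7} \left(-9\right) - 6 = 405 \left(\left(- \frac{1}{7}\right) \left(-9\right)\right) - 6 = 405 \cdot \frac{9}{7} - 6 = \frac{3645}{7} - 6 = \frac{3603}{7}$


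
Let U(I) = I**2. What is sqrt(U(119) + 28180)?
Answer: sqrt(42341) ≈ 205.77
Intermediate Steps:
sqrt(U(119) + 28180) = sqrt(119**2 + 28180) = sqrt(14161 + 28180) = sqrt(42341)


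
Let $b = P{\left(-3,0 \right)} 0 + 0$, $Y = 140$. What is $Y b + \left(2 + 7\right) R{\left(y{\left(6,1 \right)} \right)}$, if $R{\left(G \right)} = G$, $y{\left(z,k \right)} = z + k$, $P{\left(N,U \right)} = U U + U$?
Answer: $63$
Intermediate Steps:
$P{\left(N,U \right)} = U + U^{2}$ ($P{\left(N,U \right)} = U^{2} + U = U + U^{2}$)
$y{\left(z,k \right)} = k + z$
$b = 0$ ($b = 0 \left(1 + 0\right) 0 + 0 = 0 \cdot 1 \cdot 0 + 0 = 0 \cdot 0 + 0 = 0 + 0 = 0$)
$Y b + \left(2 + 7\right) R{\left(y{\left(6,1 \right)} \right)} = 140 \cdot 0 + \left(2 + 7\right) \left(1 + 6\right) = 0 + 9 \cdot 7 = 0 + 63 = 63$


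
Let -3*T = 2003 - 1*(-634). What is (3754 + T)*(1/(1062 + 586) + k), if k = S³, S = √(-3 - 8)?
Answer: 2875/1648 - 31625*I*√11 ≈ 1.7445 - 1.0489e+5*I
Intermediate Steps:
S = I*√11 (S = √(-11) = I*√11 ≈ 3.3166*I)
k = -11*I*√11 (k = (I*√11)³ = -11*I*√11 ≈ -36.483*I)
T = -879 (T = -(2003 - 1*(-634))/3 = -(2003 + 634)/3 = -⅓*2637 = -879)
(3754 + T)*(1/(1062 + 586) + k) = (3754 - 879)*(1/(1062 + 586) - 11*I*√11) = 2875*(1/1648 - 11*I*√11) = 2875/1648 - 31625*I*√11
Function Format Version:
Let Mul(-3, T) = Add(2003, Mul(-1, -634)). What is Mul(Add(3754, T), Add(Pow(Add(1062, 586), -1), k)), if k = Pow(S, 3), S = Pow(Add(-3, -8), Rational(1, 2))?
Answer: Add(Rational(2875, 1648), Mul(-31625, I, Pow(11, Rational(1, 2)))) ≈ Add(1.7445, Mul(-1.0489e+5, I))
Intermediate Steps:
S = Mul(I, Pow(11, Rational(1, 2))) (S = Pow(-11, Rational(1, 2)) = Mul(I, Pow(11, Rational(1, 2))) ≈ Mul(3.3166, I))
k = Mul(-11, I, Pow(11, Rational(1, 2))) (k = Pow(Mul(I, Pow(11, Rational(1, 2))), 3) = Mul(-11, I, Pow(11, Rational(1, 2))) ≈ Mul(-36.483, I))
T = -879 (T = Mul(Rational(-1, 3), Add(2003, Mul(-1, -634))) = Mul(Rational(-1, 3), Add(2003, 634)) = Mul(Rational(-1, 3), 2637) = -879)
Mul(Add(3754, T), Add(Pow(Add(1062, 586), -1), k)) = Mul(Add(3754, -879), Add(Pow(Add(1062, 586), -1), Mul(-11, I, Pow(11, Rational(1, 2))))) = Mul(2875, Add(Pow(1648, -1), Mul(-11, I, Pow(11, Rational(1, 2))))) = Mul(2875, Add(Rational(1, 1648), Mul(-11, I, Pow(11, Rational(1, 2))))) = Add(Rational(2875, 1648), Mul(-31625, I, Pow(11, Rational(1, 2))))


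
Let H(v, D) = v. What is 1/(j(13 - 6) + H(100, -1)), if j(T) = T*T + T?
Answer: 1/156 ≈ 0.0064103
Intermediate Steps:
j(T) = T + T**2 (j(T) = T**2 + T = T + T**2)
1/(j(13 - 6) + H(100, -1)) = 1/((13 - 6)*(1 + (13 - 6)) + 100) = 1/(7*(1 + 7) + 100) = 1/(7*8 + 100) = 1/(56 + 100) = 1/156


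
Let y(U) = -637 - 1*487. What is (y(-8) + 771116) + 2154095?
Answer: 2924087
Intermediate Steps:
y(U) = -1124 (y(U) = -637 - 487 = -1124)
(y(-8) + 771116) + 2154095 = (-1124 + 771116) + 2154095 = 769992 + 2154095 = 2924087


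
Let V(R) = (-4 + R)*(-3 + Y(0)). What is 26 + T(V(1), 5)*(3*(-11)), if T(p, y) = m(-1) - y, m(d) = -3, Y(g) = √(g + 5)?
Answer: 290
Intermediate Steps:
Y(g) = √(5 + g)
V(R) = (-4 + R)*(-3 + √5) (V(R) = (-4 + R)*(-3 + √(5 + 0)) = (-4 + R)*(-3 + √5))
T(p, y) = -3 - y
26 + T(V(1), 5)*(3*(-11)) = 26 + (-3 - 1*5)*(3*(-11)) = 26 + (-3 - 5)*(-33) = 26 - 8*(-33) = 26 + 264 = 290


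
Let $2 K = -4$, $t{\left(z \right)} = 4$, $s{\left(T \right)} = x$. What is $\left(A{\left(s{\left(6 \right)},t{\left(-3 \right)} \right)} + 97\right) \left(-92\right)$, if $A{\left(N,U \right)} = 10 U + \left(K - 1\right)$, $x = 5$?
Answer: $-12328$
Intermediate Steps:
$s{\left(T \right)} = 5$
$K = -2$ ($K = \frac{1}{2} \left(-4\right) = -2$)
$A{\left(N,U \right)} = -3 + 10 U$ ($A{\left(N,U \right)} = 10 U - 3 = -3 + 10 U$)
$\left(A{\left(s{\left(6 \right)},t{\left(-3 \right)} \right)} + 97\right) \left(-92\right) = \left(\left(-3 + 10 \cdot 4\right) + 97\right) \left(-92\right) = \left(\left(-3 + 40\right) + 97\right) \left(-92\right) = \left(37 + 97\right) \left(-92\right) = 134 \left(-92\right) = -12328$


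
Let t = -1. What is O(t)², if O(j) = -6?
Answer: 36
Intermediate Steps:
O(t)² = (-6)² = 36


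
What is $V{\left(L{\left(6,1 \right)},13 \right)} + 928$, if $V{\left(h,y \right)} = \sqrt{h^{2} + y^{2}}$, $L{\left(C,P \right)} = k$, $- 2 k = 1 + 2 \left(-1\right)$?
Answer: $928 + \frac{\sqrt{677}}{2} \approx 941.01$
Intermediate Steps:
$k = \frac{1}{2}$ ($k = - \frac{1 + 2 \left(-1\right)}{2} = - \frac{1 - 2}{2} = \left(- \frac{1}{2}\right) \left(-1\right) = \frac{1}{2} \approx 0.5$)
$L{\left(C,P \right)} = \frac{1}{2}$
$V{\left(L{\left(6,1 \right)},13 \right)} + 928 = \sqrt{\left(\frac{1}{2}\right)^{2} + 13^{2}} + 928 = \sqrt{\frac{1}{4} + 169} + 928 = \sqrt{\frac{677}{4}} + 928 = \frac{\sqrt{677}}{2} + 928 = 928 + \frac{\sqrt{677}}{2}$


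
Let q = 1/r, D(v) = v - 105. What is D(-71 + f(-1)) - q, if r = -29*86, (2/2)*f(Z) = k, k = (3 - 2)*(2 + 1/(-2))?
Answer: -217601/1247 ≈ -174.50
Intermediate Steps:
k = 3/2 (k = 1*(2 - 1/2) = 1*(3/2) = 3/2 ≈ 1.5000)
f(Z) = 3/2
r = -2494
D(v) = -105 + v
q = -1/2494 (q = 1/(-2494) = -1/2494 ≈ -0.00040096)
D(-71 + f(-1)) - q = (-105 + (-71 + 3/2)) - 1*(-1/2494) = (-105 - 139/2) + 1/2494 = -349/2 + 1/2494 = -217601/1247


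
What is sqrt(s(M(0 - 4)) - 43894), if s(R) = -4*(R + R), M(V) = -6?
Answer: I*sqrt(43846) ≈ 209.39*I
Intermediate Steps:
s(R) = -8*R
sqrt(s(M(0 - 4)) - 43894) = sqrt(-8*(-6) - 43894) = sqrt(48 - 43894) = sqrt(-43846) = I*sqrt(43846)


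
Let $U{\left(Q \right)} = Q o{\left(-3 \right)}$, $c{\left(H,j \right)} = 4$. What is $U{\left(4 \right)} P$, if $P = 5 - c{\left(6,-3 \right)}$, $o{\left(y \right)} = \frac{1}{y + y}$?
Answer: $- \frac{2}{3} \approx -0.66667$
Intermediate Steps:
$o{\left(y \right)} = \frac{1}{2 y}$
$U{\left(Q \right)} = - \frac{Q}{6}$ ($U{\left(Q \right)} = Q \frac{1}{2 \left(-3\right)} = Q \frac{1}{2} \left(- \frac{1}{3}\right) = Q \left(- \frac{1}{6}\right) = - \frac{Q}{6}$)
$P = 1$ ($P = 5 - 4 = 1$)
$U{\left(4 \right)} P = \left(- \frac{1}{6}\right) 4 \cdot 1 = \left(- \frac{2}{3}\right) 1 = - \frac{2}{3}$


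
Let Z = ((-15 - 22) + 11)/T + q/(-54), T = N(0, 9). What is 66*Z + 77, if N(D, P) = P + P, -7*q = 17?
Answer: -968/63 ≈ -15.365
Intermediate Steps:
q = -17/7 (q = -1/7*17 = -17/7 ≈ -2.4286)
N(D, P) = 2*P
T = 18 (T = 2*9 = 18)
Z = -529/378 (Z = ((-15 - 22) + 11)/18 - 17/7/(-54) = (-37 + 11)*(1/18) - 17/7*(-1/54) = -26*1/18 + 17/378 = -13/9 + 17/378 = -529/378 ≈ -1.3995)
66*Z + 77 = 66*(-529/378) + 77 = -5819/63 + 77 = -968/63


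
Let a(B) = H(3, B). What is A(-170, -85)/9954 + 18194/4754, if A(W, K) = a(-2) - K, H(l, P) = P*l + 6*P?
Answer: 90710797/23660658 ≈ 3.8338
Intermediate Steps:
H(l, P) = 6*P + P*l
a(B) = 9*B (a(B) = B*(6 + 3) = B*9 = 9*B)
A(W, K) = -18 - K (A(W, K) = 9*(-2) - K = -18 - K)
A(-170, -85)/9954 + 18194/4754 = (-18 - 1*(-85))/9954 + 18194/4754 = (-18 + 85)*(1/9954) + 18194*(1/4754) = 67*(1/9954) + 9097/2377 = 67/9954 + 9097/2377 = 90710797/23660658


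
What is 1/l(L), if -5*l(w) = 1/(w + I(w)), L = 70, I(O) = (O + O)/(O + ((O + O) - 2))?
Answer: -18375/52 ≈ -353.37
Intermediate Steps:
I(O) = 2*O/(-2 + 3*O) (I(O) = (2*O)/(O + (2*O - 2)) = (2*O)/(O + (-2 + 2*O)) = (2*O)/(-2 + 3*O) = 2*O/(-2 + 3*O))
l(w) = -1/(5*(w + 2*w/(-2 + 3*w)))
1/l(L) = 1/((1/15)*(2 - 3*70)/70**2) = 1/((1/15)*(1/4900)*(2 - 210)) = 1/((1/15)*(1/4900)*(-208)) = 1/(-52/18375) = -18375/52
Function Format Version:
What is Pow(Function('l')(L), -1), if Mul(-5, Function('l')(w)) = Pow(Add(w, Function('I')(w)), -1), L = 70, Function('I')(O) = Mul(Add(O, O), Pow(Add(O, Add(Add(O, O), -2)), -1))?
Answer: Rational(-18375, 52) ≈ -353.37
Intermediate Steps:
Function('I')(O) = Mul(2, O, Pow(Add(-2, Mul(3, O)), -1)) (Function('I')(O) = Mul(Mul(2, O), Pow(Add(O, Add(Mul(2, O), -2)), -1)) = Mul(Mul(2, O), Pow(Add(O, Add(-2, Mul(2, O))), -1)) = Mul(Mul(2, O), Pow(Add(-2, Mul(3, O)), -1)) = Mul(2, O, Pow(Add(-2, Mul(3, O)), -1)))
Function('l')(w) = Mul(Rational(-1, 5), Pow(Add(w, Mul(2, w, Pow(Add(-2, Mul(3, w)), -1))), -1))
Pow(Function('l')(L), -1) = Pow(Mul(Rational(1, 15), Pow(70, -2), Add(2, Mul(-3, 70))), -1) = Pow(Mul(Rational(1, 15), Rational(1, 4900), Add(2, -210)), -1) = Pow(Mul(Rational(1, 15), Rational(1, 4900), -208), -1) = Pow(Rational(-52, 18375), -1) = Rational(-18375, 52)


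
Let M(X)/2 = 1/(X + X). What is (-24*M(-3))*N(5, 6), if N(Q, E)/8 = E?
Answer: 384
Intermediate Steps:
N(Q, E) = 8*E
M(X) = 1/X (M(X) = 2/(X + X) = 2/((2*X)) = 2*(1/(2*X)) = 1/X)
(-24*M(-3))*N(5, 6) = (-24/(-3))*(8*6) = -24*(-⅓)*48 = 8*48 = 384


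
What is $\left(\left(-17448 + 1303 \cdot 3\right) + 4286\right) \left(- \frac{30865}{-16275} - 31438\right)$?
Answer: $\frac{946808755801}{3255} \approx 2.9088 \cdot 10^{8}$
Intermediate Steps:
$\left(\left(-17448 + 1303 \cdot 3\right) + 4286\right) \left(- \frac{30865}{-16275} - 31438\right) = \left(\left(-17448 + 3909\right) + 4286\right) \left(\left(-30865\right) \left(- \frac{1}{16275}\right) - 31438\right) = \left(-13539 + 4286\right) \left(\frac{6173}{3255} - 31438\right) = \left(-9253\right) \left(- \frac{102324517}{3255}\right) = \frac{946808755801}{3255}$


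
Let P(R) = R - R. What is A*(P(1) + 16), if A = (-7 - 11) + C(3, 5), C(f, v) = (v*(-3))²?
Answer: 3312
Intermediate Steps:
C(f, v) = 9*v² (C(f, v) = (-3*v)² = 9*v²)
P(R) = 0
A = 207 (A = (-7 - 11) + 9*5² = -18 + 9*25 = -18 + 225 = 207)
A*(P(1) + 16) = 207*(0 + 16) = 207*16 = 3312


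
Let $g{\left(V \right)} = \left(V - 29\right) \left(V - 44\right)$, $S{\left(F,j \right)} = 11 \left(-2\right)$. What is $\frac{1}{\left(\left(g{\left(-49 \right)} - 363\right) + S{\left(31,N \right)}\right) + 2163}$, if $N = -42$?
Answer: $\frac{1}{9032} \approx 0.00011072$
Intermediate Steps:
$S{\left(F,j \right)} = -22$
$g{\left(V \right)} = \left(-44 + V\right) \left(-29 + V\right)$ ($g{\left(V \right)} = \left(-29 + V\right) \left(-44 + V\right) = \left(-44 + V\right) \left(-29 + V\right)$)
$\frac{1}{\left(\left(g{\left(-49 \right)} - 363\right) + S{\left(31,N \right)}\right) + 2163} = \frac{1}{\left(\left(\left(1276 + \left(-49\right)^{2} - -3577\right) - 363\right) - 22\right) + 2163} = \frac{1}{\left(\left(\left(1276 + 2401 + 3577\right) - 363\right) - 22\right) + 2163} = \frac{1}{\left(\left(7254 - 363\right) - 22\right) + 2163} = \frac{1}{\left(6891 - 22\right) + 2163} = \frac{1}{6869 + 2163} = \frac{1}{9032}$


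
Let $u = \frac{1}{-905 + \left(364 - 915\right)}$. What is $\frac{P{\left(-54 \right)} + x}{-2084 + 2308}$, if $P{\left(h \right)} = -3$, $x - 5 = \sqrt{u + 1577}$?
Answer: $\frac{1}{112} + \frac{\sqrt{208946101}}{81536} \approx 0.18621$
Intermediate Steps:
$u = - \frac{1}{1456}$ ($u = \frac{1}{-905 - 551} = \frac{1}{-1456} = - \frac{1}{1456} \approx -0.00068681$)
$x = 5 + \frac{\sqrt{208946101}}{364}$ ($x = 5 + \sqrt{- \frac{1}{1456} + 1577} = 5 + \sqrt{\frac{2296111}{1456}} = 5 + \frac{\sqrt{208946101}}{364} \approx 44.711$)
$\frac{P{\left(-54 \right)} + x}{-2084 + 2308} = \frac{-3 + \left(5 + \frac{\sqrt{208946101}}{364}\right)}{-2084 + 2308} = \frac{2 + \frac{\sqrt{208946101}}{364}}{224} = \left(2 + \frac{\sqrt{208946101}}{364}\right) \frac{1}{224} = \frac{1}{112} + \frac{\sqrt{208946101}}{81536}$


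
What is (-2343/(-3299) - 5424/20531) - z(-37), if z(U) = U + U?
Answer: 5042361263/67731769 ≈ 74.446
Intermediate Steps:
z(U) = 2*U
(-2343/(-3299) - 5424/20531) - z(-37) = (-2343/(-3299) - 5424/20531) - 2*(-37) = (-2343*(-1/3299) - 5424*1/20531) - 1*(-74) = (2343/3299 - 5424/20531) + 74 = 30210357/67731769 + 74 = 5042361263/67731769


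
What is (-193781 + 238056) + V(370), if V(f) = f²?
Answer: 181175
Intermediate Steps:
(-193781 + 238056) + V(370) = (-193781 + 238056) + 370² = 44275 + 136900 = 181175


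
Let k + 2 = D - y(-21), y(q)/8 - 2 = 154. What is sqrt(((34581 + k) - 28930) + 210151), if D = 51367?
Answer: sqrt(265919) ≈ 515.67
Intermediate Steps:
y(q) = 1248 (y(q) = 16 + 8*154 = 16 + 1232 = 1248)
k = 50117 (k = -2 + (51367 - 1*1248) = -2 + (51367 - 1248) = -2 + 50119 = 50117)
sqrt(((34581 + k) - 28930) + 210151) = sqrt(((34581 + 50117) - 28930) + 210151) = sqrt((84698 - 28930) + 210151) = sqrt(55768 + 210151) = sqrt(265919)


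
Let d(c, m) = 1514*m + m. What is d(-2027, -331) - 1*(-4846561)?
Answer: 4345096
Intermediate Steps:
d(c, m) = 1515*m
d(-2027, -331) - 1*(-4846561) = 1515*(-331) - 1*(-4846561) = -501465 + 4846561 = 4345096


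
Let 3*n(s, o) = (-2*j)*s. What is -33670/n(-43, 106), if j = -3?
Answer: 16835/43 ≈ 391.51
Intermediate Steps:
n(s, o) = 2*s (n(s, o) = ((-2*(-3))*s)/3 = (6*s)/3 = 2*s)
-33670/n(-43, 106) = -33670/(2*(-43)) = -33670/(-86) = -33670*(-1/86) = 16835/43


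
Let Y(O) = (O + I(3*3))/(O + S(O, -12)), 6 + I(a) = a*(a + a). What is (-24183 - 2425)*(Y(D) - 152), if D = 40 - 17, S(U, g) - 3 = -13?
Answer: 47814576/13 ≈ 3.6780e+6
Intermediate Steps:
S(U, g) = -10 (S(U, g) = 3 - 13 = -10)
I(a) = -6 + 2*a**2 (I(a) = -6 + a*(a + a) = -6 + a*(2*a) = -6 + 2*a**2)
D = 23
Y(O) = (156 + O)/(-10 + O) (Y(O) = (O + (-6 + 2*(3*3)**2))/(O - 10) = (O + (-6 + 2*9**2))/(-10 + O) = (O + (-6 + 2*81))/(-10 + O) = (O + (-6 + 162))/(-10 + O) = (O + 156)/(-10 + O) = (156 + O)/(-10 + O))
(-24183 - 2425)*(Y(D) - 152) = (-24183 - 2425)*((156 + 23)/(-10 + 23) - 152) = -26608*(179/13 - 152) = -26608*(-1797/13) = 47814576/13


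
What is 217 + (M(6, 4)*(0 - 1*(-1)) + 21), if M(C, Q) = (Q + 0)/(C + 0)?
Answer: 716/3 ≈ 238.67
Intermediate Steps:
M(C, Q) = Q/C
217 + (M(6, 4)*(0 - 1*(-1)) + 21) = 217 + ((4/6)*(0 - 1*(-1)) + 21) = 217 + ((4*(⅙))*(0 + 1) + 21) = 217 + ((⅔)*1 + 21) = 217 + (⅔ + 21) = 217 + 65/3 = 716/3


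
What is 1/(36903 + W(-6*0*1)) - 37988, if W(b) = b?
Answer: -1401871163/36903 ≈ -37988.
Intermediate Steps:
1/(36903 + W(-6*0*1)) - 37988 = 1/(36903 - 6*0*1) - 37988 = 1/(36903 + 0*1) - 37988 = 1/(36903 + 0) - 37988 = 1/36903 - 37988 = -1401871163/36903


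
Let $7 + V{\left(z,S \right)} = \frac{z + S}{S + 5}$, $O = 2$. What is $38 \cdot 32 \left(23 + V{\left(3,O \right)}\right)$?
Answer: $\frac{142272}{7} \approx 20325.0$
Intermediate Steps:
$V{\left(z,S \right)} = -7 + \frac{S + z}{5 + S}$ ($V{\left(z,S \right)} = -7 + \frac{z + S}{S + 5} = -7 + \frac{S + z}{5 + S}$)
$38 \cdot 32 \left(23 + V{\left(3,O \right)}\right) = 38 \cdot 32 \left(23 + \frac{-35 + 3 - 12}{5 + 2}\right) = 1216 \left(23 + \frac{-35 + 3 - 12}{7}\right) = 1216 \left(23 + \frac{1}{7} \left(-44\right)\right) = 1216 \left(23 - \frac{44}{7}\right) = 1216 \cdot \frac{117}{7} = \frac{142272}{7}$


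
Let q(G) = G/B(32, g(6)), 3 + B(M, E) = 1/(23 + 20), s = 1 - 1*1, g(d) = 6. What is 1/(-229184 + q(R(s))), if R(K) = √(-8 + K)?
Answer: -469368832/107571826394937 + 1376*I*√2/107571826394937 ≈ -4.3633e-6 + 1.809e-11*I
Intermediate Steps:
s = 0 (s = 1 - 1 = 0)
B(M, E) = -128/43 (B(M, E) = -3 + 1/(23 + 20) = -3 + 1/43 = -128/43)
q(G) = -43*G/128 (q(G) = G/(-128/43) = G*(-43/128) = -43*G/128)
1/(-229184 + q(R(s))) = 1/(-229184 - 43*√(-8 + 0)/128) = 1/(-229184 - 43*I*√2/64)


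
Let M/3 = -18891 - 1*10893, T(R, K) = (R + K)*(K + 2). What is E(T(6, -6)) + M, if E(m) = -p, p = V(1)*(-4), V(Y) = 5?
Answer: -89332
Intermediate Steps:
p = -20 (p = 5*(-4) = -20)
T(R, K) = (2 + K)*(K + R) (T(R, K) = (K + R)*(2 + K) = (2 + K)*(K + R))
M = -89352 (M = 3*(-18891 - 1*10893) = 3*(-18891 - 10893) = 3*(-29784) = -89352)
E(m) = 20 (E(m) = -1*(-20) = 20)
E(T(6, -6)) + M = 20 - 89352 = -89332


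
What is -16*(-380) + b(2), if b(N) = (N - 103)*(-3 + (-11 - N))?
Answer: 7696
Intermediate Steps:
b(N) = (-103 + N)*(-14 - N)
-16*(-380) + b(2) = -16*(-380) + (1442 - 1*2² + 89*2) = 6080 + (1442 - 1*4 + 178) = 6080 + (1442 - 4 + 178) = 6080 + 1616 = 7696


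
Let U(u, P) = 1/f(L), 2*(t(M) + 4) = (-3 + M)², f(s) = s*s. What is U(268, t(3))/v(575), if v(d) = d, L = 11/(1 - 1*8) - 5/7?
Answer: 49/147200 ≈ 0.00033288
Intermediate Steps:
L = -16/7 (L = 11/(1 - 8) - 5*⅐ = 11/(-7) - 5/7 = 11*(-⅐) - 5/7 = -11/7 - 5/7 = -16/7 ≈ -2.2857)
f(s) = s²
t(M) = -4 + (-3 + M)²/2
U(u, P) = 49/256 (U(u, P) = 1/((-16/7)²) = 1/(256/49) = 49/256)
U(268, t(3))/v(575) = (49/256)/575 = (49/256)*(1/575) = 49/147200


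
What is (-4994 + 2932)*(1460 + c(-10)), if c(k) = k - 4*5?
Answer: -2948660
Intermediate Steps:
c(k) = -20 + k (c(k) = k - 20 = -20 + k)
(-4994 + 2932)*(1460 + c(-10)) = (-4994 + 2932)*(1460 + (-20 - 10)) = -2062*(1460 - 30) = -2062*1430 = -2948660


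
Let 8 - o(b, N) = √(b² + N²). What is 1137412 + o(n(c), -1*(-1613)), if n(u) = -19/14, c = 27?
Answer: 1137420 - √509947085/14 ≈ 1.1358e+6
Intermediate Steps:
n(u) = -19/14 (n(u) = -19*1/14 = -19/14)
o(b, N) = 8 - √(N² + b²) (o(b, N) = 8 - √(b² + N²) = 8 - √(N² + b²))
1137412 + o(n(c), -1*(-1613)) = 1137412 + (8 - √((-1*(-1613))² + (-19/14)²)) = 1137412 + (8 - √(1613² + 361/196)) = 1137412 + (8 - √(2601769 + 361/196)) = 1137412 + (8 - √(509947085/196)) = 1137412 + (8 - √509947085/14) = 1137420 - √509947085/14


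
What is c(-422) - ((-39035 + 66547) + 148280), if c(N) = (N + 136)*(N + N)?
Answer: 65592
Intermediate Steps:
c(N) = 2*N*(136 + N) (c(N) = (136 + N)*(2*N) = 2*N*(136 + N))
c(-422) - ((-39035 + 66547) + 148280) = 2*(-422)*(136 - 422) - ((-39035 + 66547) + 148280) = 2*(-422)*(-286) - (27512 + 148280) = 241384 - 1*175792 = 241384 - 175792 = 65592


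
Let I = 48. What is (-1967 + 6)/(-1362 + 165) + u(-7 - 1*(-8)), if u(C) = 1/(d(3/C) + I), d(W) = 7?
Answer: 109052/65835 ≈ 1.6564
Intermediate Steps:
u(C) = 1/55 (u(C) = 1/(7 + 48) = 1/55)
(-1967 + 6)/(-1362 + 165) + u(-7 - 1*(-8)) = (-1967 + 6)/(-1362 + 165) + 1/55 = -1961/(-1197) + 1/55 = -1961*(-1/1197) + 1/55 = 1961/1197 + 1/55 = 109052/65835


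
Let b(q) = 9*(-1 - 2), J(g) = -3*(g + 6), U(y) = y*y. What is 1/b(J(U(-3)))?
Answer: -1/27 ≈ -0.037037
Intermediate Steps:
U(y) = y²
J(g) = -18 - 3*g (J(g) = -3*(6 + g) = -18 - 3*g)
b(q) = -27 (b(q) = 9*(-3) = -27)
1/b(J(U(-3))) = 1/(-27) = -1/27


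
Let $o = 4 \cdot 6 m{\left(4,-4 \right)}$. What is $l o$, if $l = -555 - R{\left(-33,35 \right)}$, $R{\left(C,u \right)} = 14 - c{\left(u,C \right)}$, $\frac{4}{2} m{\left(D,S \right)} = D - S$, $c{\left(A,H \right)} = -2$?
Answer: $-54816$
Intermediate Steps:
$m{\left(D,S \right)} = \frac{D}{2} - \frac{S}{2}$ ($m{\left(D,S \right)} = \frac{D - S}{2} = \frac{D}{2} - \frac{S}{2}$)
$R{\left(C,u \right)} = 16$ ($R{\left(C,u \right)} = 14 - -2 = 14 + 2 = 16$)
$o = 96$ ($o = 4 \cdot 6 \left(\frac{1}{2} \cdot 4 - -2\right) = 24 \left(2 + 2\right) = 24 \cdot 4 = 96$)
$l = -571$ ($l = -555 - 16 = -571$)
$l o = \left(-571\right) 96 = -54816$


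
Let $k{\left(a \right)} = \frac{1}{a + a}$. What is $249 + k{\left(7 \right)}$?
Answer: $\frac{3487}{14} \approx 249.07$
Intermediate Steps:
$k{\left(a \right)} = \frac{1}{2 a}$
$249 + k{\left(7 \right)} = 249 + \frac{1}{2 \cdot 7} = 249 + \frac{1}{2} \cdot \frac{1}{7} = 249 + \frac{1}{14} = \frac{3487}{14}$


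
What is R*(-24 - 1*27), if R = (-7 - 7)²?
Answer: -9996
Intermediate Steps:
R = 196 (R = (-14)² = 196)
R*(-24 - 1*27) = 196*(-24 - 1*27) = 196*(-24 - 27) = 196*(-51) = -9996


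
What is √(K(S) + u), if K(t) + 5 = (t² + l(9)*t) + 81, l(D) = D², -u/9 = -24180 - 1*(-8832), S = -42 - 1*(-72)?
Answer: √141538 ≈ 376.22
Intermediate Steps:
S = 30 (S = -42 + 72 = 30)
u = 138132 (u = -9*(-24180 - 1*(-8832)) = -9*(-24180 + 8832) = -9*(-15348) = 138132)
K(t) = 76 + t² + 81*t (K(t) = -5 + ((t² + 9²*t) + 81) = -5 + ((t² + 81*t) + 81) = -5 + (81 + t² + 81*t) = 76 + t² + 81*t)
√(K(S) + u) = √((76 + 30² + 81*30) + 138132) = √((76 + 900 + 2430) + 138132) = √(3406 + 138132) = √141538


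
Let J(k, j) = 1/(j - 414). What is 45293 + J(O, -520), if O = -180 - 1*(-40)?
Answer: 42303661/934 ≈ 45293.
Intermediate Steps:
O = -140 (O = -180 + 40 = -140)
J(k, j) = 1/(-414 + j)
45293 + J(O, -520) = 45293 + 1/(-414 - 520) = 45293 + 1/(-934) = 45293 - 1/934 = 42303661/934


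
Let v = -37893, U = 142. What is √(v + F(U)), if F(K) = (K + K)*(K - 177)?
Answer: I*√47833 ≈ 218.71*I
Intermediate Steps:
F(K) = 2*K*(-177 + K) (F(K) = (2*K)*(-177 + K) = 2*K*(-177 + K))
√(v + F(U)) = √(-37893 + 2*142*(-177 + 142)) = √(-37893 + 2*142*(-35)) = √(-37893 - 9940) = √(-47833) = I*√47833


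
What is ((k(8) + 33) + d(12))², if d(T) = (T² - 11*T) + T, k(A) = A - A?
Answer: 3249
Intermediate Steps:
k(A) = 0
d(T) = T² - 10*T
((k(8) + 33) + d(12))² = ((0 + 33) + 12*(-10 + 12))² = (33 + 12*2)² = (33 + 24)² = 57² = 3249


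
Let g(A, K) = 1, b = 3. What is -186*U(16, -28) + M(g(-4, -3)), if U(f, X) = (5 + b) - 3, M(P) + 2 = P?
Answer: -931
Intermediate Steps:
M(P) = -2 + P
U(f, X) = 5 (U(f, X) = (5 + 3) - 3 = 8 - 3 = 5)
-186*U(16, -28) + M(g(-4, -3)) = -186*5 + (-2 + 1) = -930 - 1 = -931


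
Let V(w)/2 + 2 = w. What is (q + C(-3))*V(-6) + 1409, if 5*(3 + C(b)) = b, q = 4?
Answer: 7013/5 ≈ 1402.6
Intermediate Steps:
V(w) = -4 + 2*w
C(b) = -3 + b/5
(q + C(-3))*V(-6) + 1409 = (4 + (-3 + (1/5)*(-3)))*(-4 + 2*(-6)) + 1409 = (4 + (-3 - 3/5))*(-4 - 12) + 1409 = (4 - 18/5)*(-16) + 1409 = (2/5)*(-16) + 1409 = -32/5 + 1409 = 7013/5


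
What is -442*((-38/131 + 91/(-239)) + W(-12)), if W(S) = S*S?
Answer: -1983471906/31309 ≈ -63352.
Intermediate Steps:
W(S) = S²
-442*((-38/131 + 91/(-239)) + W(-12)) = -442*((-38/131 + 91/(-239)) + (-12)²) = -442*((-38*1/131 + 91*(-1/239)) + 144) = -442*((-38/131 - 91/239) + 144) = -442*(-21003/31309 + 144) = -442*4487493/31309 = -1983471906/31309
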